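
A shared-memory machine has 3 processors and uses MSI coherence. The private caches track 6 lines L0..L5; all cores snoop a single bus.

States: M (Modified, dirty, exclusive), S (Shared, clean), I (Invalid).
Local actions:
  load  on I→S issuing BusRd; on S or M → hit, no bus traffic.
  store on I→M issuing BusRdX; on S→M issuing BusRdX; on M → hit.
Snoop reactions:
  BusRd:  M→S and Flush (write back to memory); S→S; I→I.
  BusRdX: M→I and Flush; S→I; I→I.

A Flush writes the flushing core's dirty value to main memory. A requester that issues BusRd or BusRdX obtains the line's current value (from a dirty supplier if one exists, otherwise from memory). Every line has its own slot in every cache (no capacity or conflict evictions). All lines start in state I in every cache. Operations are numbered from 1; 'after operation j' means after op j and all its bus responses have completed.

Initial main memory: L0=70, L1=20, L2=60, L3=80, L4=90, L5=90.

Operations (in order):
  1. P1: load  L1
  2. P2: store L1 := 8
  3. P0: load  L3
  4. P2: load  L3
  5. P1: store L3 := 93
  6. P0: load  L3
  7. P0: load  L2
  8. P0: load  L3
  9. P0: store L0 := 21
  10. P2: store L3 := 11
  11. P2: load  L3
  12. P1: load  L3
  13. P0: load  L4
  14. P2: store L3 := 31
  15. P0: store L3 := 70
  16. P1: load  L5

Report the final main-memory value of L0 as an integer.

1. P1: load  L1  bus=[BusRd]  L1: P0=I P1=S P2=I  mem[L1]=20
2. P2: store L1 := 8  bus=[BusRdX]  L1: P0=I P1=I P2=M  mem[L1]=20
3. P0: load  L3  bus=[BusRd]  L3: P0=S P1=I P2=I  mem[L3]=80
4. P2: load  L3  bus=[BusRd]  L3: P0=S P1=I P2=S  mem[L3]=80
5. P1: store L3 := 93  bus=[BusRdX]  L3: P0=I P1=M P2=I  mem[L3]=80
6. P0: load  L3  bus=[BusRd,Flush]  L3: P0=S P1=S P2=I  mem[L3]=93
7. P0: load  L2  bus=[BusRd]  L2: P0=S P1=I P2=I  mem[L2]=60
8. P0: load  L3  bus=[-]  L3: P0=S P1=S P2=I  mem[L3]=93
9. P0: store L0 := 21  bus=[BusRdX]  L0: P0=M P1=I P2=I  mem[L0]=70
10. P2: store L3 := 11  bus=[BusRdX]  L3: P0=I P1=I P2=M  mem[L3]=93
11. P2: load  L3  bus=[-]  L3: P0=I P1=I P2=M  mem[L3]=93
12. P1: load  L3  bus=[BusRd,Flush]  L3: P0=I P1=S P2=S  mem[L3]=11
13. P0: load  L4  bus=[BusRd]  L4: P0=S P1=I P2=I  mem[L4]=90
14. P2: store L3 := 31  bus=[BusRdX]  L3: P0=I P1=I P2=M  mem[L3]=11
15. P0: store L3 := 70  bus=[BusRdX,Flush]  L3: P0=M P1=I P2=I  mem[L3]=31
16. P1: load  L5  bus=[BusRd]  L5: P0=I P1=S P2=I  mem[L5]=90

memory[L0] = 70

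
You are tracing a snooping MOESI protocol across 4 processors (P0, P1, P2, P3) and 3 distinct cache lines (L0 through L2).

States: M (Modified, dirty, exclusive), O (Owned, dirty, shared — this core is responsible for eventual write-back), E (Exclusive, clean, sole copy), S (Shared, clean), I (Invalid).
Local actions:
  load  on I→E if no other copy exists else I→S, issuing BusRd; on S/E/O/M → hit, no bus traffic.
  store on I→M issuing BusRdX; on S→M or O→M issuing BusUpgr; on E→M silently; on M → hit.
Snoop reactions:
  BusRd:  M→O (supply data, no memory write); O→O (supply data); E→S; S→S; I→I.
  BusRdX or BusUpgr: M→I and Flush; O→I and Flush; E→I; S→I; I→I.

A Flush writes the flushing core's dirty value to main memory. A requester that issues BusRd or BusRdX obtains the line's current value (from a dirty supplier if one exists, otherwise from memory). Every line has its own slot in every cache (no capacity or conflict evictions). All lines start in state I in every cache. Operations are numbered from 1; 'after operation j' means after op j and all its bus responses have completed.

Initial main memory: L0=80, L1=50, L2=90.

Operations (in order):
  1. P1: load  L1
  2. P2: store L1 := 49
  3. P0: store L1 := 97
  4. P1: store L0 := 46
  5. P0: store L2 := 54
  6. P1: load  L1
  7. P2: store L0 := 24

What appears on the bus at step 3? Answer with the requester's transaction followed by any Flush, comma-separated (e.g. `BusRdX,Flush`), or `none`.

[1] P1: load  L1 | P0:I, P1:E(50), P2:I, P3:I | bus: BusRd
[2] P2: store L1 := 49 | P0:I, P1:I, P2:M(49), P3:I | bus: BusRdX
[3] P0: store L1 := 97 | P0:M(97), P1:I, P2:I, P3:I | bus: BusRdX,Flush
[4] P1: store L0 := 46 | P0:I, P1:M(46), P2:I, P3:I | bus: BusRdX
[5] P0: store L2 := 54 | P0:M(54), P1:I, P2:I, P3:I | bus: BusRdX
[6] P1: load  L1 | P0:O(97), P1:S(97), P2:I, P3:I | bus: BusRd
[7] P2: store L0 := 24 | P0:I, P1:I, P2:M(24), P3:I | bus: BusRdX,Flush

bus = BusRdX,Flush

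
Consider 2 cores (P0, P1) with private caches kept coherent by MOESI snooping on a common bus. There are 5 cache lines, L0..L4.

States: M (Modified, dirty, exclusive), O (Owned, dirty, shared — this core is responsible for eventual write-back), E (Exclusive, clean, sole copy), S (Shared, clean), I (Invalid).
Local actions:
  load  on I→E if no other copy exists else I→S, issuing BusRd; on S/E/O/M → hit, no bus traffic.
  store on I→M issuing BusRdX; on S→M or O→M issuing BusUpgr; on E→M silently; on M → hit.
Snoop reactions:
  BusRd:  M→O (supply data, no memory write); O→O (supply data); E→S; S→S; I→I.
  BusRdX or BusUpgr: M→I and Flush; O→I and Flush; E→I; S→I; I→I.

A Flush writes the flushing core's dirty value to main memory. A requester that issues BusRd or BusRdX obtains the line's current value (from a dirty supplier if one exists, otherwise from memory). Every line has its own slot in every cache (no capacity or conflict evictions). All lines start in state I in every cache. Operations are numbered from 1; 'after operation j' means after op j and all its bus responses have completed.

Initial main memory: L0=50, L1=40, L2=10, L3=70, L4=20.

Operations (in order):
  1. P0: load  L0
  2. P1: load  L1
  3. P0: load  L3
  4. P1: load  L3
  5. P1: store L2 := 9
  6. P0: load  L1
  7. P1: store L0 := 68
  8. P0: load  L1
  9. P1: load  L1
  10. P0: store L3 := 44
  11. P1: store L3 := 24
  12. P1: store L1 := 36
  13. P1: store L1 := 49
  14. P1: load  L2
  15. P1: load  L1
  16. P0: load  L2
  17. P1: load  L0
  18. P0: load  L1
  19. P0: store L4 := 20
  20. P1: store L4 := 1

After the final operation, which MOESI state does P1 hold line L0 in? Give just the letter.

state = M

  op1 P0: load  L0 → E/I on L0; bus BusRd; mem=50
  op2 P1: load  L1 → I/E on L1; bus BusRd; mem=40
  op3 P0: load  L3 → E/I on L3; bus BusRd; mem=70
  op4 P1: load  L3 → S/S on L3; bus BusRd; mem=70
  op5 P1: store L2 := 9 → I/M on L2; bus BusRdX; mem=10
  op6 P0: load  L1 → S/S on L1; bus BusRd; mem=40
  op7 P1: store L0 := 68 → I/M on L0; bus BusRdX; mem=50
  op8 P0: load  L1 → S/S on L1; bus (none); mem=40
  op9 P1: load  L1 → S/S on L1; bus (none); mem=40
  op10 P0: store L3 := 44 → M/I on L3; bus BusUpgr; mem=70
  op11 P1: store L3 := 24 → I/M on L3; bus BusRdX Flush; mem=44
  op12 P1: store L1 := 36 → I/M on L1; bus BusUpgr; mem=40
  op13 P1: store L1 := 49 → I/M on L1; bus (none); mem=40
  op14 P1: load  L2 → I/M on L2; bus (none); mem=10
  op15 P1: load  L1 → I/M on L1; bus (none); mem=40
  op16 P0: load  L2 → S/O on L2; bus BusRd; mem=10
  op17 P1: load  L0 → I/M on L0; bus (none); mem=50
  op18 P0: load  L1 → S/O on L1; bus BusRd; mem=40
  op19 P0: store L4 := 20 → M/I on L4; bus BusRdX; mem=20
  op20 P1: store L4 := 1 → I/M on L4; bus BusRdX Flush; mem=20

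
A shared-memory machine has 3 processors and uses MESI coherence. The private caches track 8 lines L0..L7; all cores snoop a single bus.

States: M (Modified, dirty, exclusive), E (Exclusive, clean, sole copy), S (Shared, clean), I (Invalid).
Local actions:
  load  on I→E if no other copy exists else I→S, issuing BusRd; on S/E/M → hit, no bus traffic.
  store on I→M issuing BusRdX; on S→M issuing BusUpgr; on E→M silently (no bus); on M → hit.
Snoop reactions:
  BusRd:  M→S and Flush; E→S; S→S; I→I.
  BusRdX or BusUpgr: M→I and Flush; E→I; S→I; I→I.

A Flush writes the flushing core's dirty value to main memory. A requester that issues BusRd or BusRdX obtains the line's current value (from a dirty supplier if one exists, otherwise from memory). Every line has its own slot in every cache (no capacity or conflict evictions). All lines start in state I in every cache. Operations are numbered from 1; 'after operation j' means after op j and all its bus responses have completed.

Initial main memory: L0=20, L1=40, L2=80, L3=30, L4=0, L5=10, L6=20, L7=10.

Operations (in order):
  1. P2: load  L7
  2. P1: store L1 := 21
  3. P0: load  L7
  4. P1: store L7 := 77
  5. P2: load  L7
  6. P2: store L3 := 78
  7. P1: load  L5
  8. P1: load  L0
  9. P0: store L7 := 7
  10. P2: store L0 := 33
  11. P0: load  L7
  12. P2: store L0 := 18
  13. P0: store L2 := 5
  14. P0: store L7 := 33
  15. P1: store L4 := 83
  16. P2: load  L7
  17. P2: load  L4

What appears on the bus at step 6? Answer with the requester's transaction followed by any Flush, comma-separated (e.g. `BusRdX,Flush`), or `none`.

bus = BusRdX

[1] P2: load  L7 | P0:I, P1:I, P2:E(10) | bus: BusRd
[2] P1: store L1 := 21 | P0:I, P1:M(21), P2:I | bus: BusRdX
[3] P0: load  L7 | P0:S(10), P1:I, P2:S(10) | bus: BusRd
[4] P1: store L7 := 77 | P0:I, P1:M(77), P2:I | bus: BusRdX
[5] P2: load  L7 | P0:I, P1:S(77), P2:S(77) | bus: BusRd,Flush
[6] P2: store L3 := 78 | P0:I, P1:I, P2:M(78) | bus: BusRdX
[7] P1: load  L5 | P0:I, P1:E(10), P2:I | bus: BusRd
[8] P1: load  L0 | P0:I, P1:E(20), P2:I | bus: BusRd
[9] P0: store L7 := 7 | P0:M(7), P1:I, P2:I | bus: BusRdX
[10] P2: store L0 := 33 | P0:I, P1:I, P2:M(33) | bus: BusRdX
[11] P0: load  L7 | P0:M(7), P1:I, P2:I | bus: none
[12] P2: store L0 := 18 | P0:I, P1:I, P2:M(18) | bus: none
[13] P0: store L2 := 5 | P0:M(5), P1:I, P2:I | bus: BusRdX
[14] P0: store L7 := 33 | P0:M(33), P1:I, P2:I | bus: none
[15] P1: store L4 := 83 | P0:I, P1:M(83), P2:I | bus: BusRdX
[16] P2: load  L7 | P0:S(33), P1:I, P2:S(33) | bus: BusRd,Flush
[17] P2: load  L4 | P0:I, P1:S(83), P2:S(83) | bus: BusRd,Flush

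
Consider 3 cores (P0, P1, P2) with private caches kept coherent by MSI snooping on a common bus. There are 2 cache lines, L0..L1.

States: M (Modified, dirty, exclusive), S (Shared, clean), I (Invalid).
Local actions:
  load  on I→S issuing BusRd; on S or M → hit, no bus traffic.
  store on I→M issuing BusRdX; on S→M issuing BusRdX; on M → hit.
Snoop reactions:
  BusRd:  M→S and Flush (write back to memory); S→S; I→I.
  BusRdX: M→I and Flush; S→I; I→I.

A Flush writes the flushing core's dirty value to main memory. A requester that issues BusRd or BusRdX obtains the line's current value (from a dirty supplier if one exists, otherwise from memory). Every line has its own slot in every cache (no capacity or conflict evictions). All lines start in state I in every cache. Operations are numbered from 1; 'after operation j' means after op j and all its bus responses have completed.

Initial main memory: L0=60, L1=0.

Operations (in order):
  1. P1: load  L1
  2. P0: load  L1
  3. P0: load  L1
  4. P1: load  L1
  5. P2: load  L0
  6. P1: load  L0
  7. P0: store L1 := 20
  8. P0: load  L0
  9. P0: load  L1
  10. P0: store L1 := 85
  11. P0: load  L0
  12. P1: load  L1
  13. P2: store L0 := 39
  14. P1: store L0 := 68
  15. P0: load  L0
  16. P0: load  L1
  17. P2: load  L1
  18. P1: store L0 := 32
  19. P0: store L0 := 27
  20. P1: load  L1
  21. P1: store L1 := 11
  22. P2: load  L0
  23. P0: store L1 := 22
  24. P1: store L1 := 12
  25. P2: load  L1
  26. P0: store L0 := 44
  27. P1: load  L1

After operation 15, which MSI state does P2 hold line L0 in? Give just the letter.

state = I

  op1 P1: load  L1 → I/S/I on L1; bus BusRd; mem=0
  op2 P0: load  L1 → S/S/I on L1; bus BusRd; mem=0
  op3 P0: load  L1 → S/S/I on L1; bus (none); mem=0
  op4 P1: load  L1 → S/S/I on L1; bus (none); mem=0
  op5 P2: load  L0 → I/I/S on L0; bus BusRd; mem=60
  op6 P1: load  L0 → I/S/S on L0; bus BusRd; mem=60
  op7 P0: store L1 := 20 → M/I/I on L1; bus BusRdX; mem=0
  op8 P0: load  L0 → S/S/S on L0; bus BusRd; mem=60
  op9 P0: load  L1 → M/I/I on L1; bus (none); mem=0
  op10 P0: store L1 := 85 → M/I/I on L1; bus (none); mem=0
  op11 P0: load  L0 → S/S/S on L0; bus (none); mem=60
  op12 P1: load  L1 → S/S/I on L1; bus BusRd Flush; mem=85
  op13 P2: store L0 := 39 → I/I/M on L0; bus BusRdX; mem=60
  op14 P1: store L0 := 68 → I/M/I on L0; bus BusRdX Flush; mem=39
  op15 P0: load  L0 → S/S/I on L0; bus BusRd Flush; mem=68
  op16 P0: load  L1 → S/S/I on L1; bus (none); mem=85
  op17 P2: load  L1 → S/S/S on L1; bus BusRd; mem=85
  op18 P1: store L0 := 32 → I/M/I on L0; bus BusRdX; mem=68
  op19 P0: store L0 := 27 → M/I/I on L0; bus BusRdX Flush; mem=32
  op20 P1: load  L1 → S/S/S on L1; bus (none); mem=85
  op21 P1: store L1 := 11 → I/M/I on L1; bus BusRdX; mem=85
  op22 P2: load  L0 → S/I/S on L0; bus BusRd Flush; mem=27
  op23 P0: store L1 := 22 → M/I/I on L1; bus BusRdX Flush; mem=11
  op24 P1: store L1 := 12 → I/M/I on L1; bus BusRdX Flush; mem=22
  op25 P2: load  L1 → I/S/S on L1; bus BusRd Flush; mem=12
  op26 P0: store L0 := 44 → M/I/I on L0; bus BusRdX; mem=27
  op27 P1: load  L1 → I/S/S on L1; bus (none); mem=12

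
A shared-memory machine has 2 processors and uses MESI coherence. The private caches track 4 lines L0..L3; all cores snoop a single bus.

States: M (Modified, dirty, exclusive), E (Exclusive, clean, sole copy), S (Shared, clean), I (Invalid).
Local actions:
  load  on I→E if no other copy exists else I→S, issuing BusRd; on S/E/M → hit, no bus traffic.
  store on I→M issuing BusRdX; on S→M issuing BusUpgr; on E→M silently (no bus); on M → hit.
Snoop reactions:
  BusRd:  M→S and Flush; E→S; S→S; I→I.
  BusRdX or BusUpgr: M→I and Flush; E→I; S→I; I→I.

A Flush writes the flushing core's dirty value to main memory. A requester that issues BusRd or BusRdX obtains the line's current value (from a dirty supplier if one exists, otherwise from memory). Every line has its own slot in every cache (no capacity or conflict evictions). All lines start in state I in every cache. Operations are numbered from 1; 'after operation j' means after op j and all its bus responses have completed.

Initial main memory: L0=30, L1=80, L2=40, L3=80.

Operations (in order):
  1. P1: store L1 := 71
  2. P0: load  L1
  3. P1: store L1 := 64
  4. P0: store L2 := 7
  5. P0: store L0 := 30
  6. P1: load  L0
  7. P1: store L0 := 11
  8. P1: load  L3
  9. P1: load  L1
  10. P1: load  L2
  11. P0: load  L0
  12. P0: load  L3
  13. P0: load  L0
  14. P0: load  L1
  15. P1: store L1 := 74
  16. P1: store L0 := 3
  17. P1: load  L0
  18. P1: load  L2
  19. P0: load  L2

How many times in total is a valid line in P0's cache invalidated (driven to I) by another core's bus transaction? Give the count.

invalidations = 4

[1] P1: store L1 := 71 | P0:I, P1:M(71) | bus: BusRdX
[2] P0: load  L1 | P0:S(71), P1:S(71) | bus: BusRd,Flush
[3] P1: store L1 := 64 | P0:I, P1:M(64) | bus: BusUpgr
[4] P0: store L2 := 7 | P0:M(7), P1:I | bus: BusRdX
[5] P0: store L0 := 30 | P0:M(30), P1:I | bus: BusRdX
[6] P1: load  L0 | P0:S(30), P1:S(30) | bus: BusRd,Flush
[7] P1: store L0 := 11 | P0:I, P1:M(11) | bus: BusUpgr
[8] P1: load  L3 | P0:I, P1:E(80) | bus: BusRd
[9] P1: load  L1 | P0:I, P1:M(64) | bus: none
[10] P1: load  L2 | P0:S(7), P1:S(7) | bus: BusRd,Flush
[11] P0: load  L0 | P0:S(11), P1:S(11) | bus: BusRd,Flush
[12] P0: load  L3 | P0:S(80), P1:S(80) | bus: BusRd
[13] P0: load  L0 | P0:S(11), P1:S(11) | bus: none
[14] P0: load  L1 | P0:S(64), P1:S(64) | bus: BusRd,Flush
[15] P1: store L1 := 74 | P0:I, P1:M(74) | bus: BusUpgr
[16] P1: store L0 := 3 | P0:I, P1:M(3) | bus: BusUpgr
[17] P1: load  L0 | P0:I, P1:M(3) | bus: none
[18] P1: load  L2 | P0:S(7), P1:S(7) | bus: none
[19] P0: load  L2 | P0:S(7), P1:S(7) | bus: none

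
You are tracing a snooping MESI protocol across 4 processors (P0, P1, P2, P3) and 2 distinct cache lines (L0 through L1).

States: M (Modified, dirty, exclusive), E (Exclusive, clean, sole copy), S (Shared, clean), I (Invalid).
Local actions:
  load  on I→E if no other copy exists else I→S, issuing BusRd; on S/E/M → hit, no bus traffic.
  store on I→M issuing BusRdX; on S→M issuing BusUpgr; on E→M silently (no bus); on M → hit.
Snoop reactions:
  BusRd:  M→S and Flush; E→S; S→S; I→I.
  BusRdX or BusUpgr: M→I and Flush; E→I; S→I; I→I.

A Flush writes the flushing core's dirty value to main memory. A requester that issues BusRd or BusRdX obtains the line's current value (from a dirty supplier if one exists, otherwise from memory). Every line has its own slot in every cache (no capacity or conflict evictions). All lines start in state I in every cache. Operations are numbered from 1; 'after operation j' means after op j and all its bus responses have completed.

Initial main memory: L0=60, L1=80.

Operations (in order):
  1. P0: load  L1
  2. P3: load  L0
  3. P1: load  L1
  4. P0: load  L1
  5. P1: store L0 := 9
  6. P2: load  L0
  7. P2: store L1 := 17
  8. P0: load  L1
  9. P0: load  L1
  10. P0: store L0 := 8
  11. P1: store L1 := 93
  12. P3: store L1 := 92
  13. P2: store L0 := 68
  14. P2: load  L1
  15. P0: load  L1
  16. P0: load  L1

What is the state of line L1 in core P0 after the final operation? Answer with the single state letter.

step 1: P0: load  L1  ⟶  EIII  (L1)  txn=BusRd  M[L1]=80
step 2: P3: load  L0  ⟶  IIIE  (L0)  txn=BusRd  M[L0]=60
step 3: P1: load  L1  ⟶  SSII  (L1)  txn=BusRd  M[L1]=80
step 4: P0: load  L1  ⟶  SSII  (L1)  txn=∅  M[L1]=80
step 5: P1: store L0 := 9  ⟶  IMII  (L0)  txn=BusRdX  M[L0]=60
step 6: P2: load  L0  ⟶  ISSI  (L0)  txn=BusRd+Flush  M[L0]=9
step 7: P2: store L1 := 17  ⟶  IIMI  (L1)  txn=BusRdX  M[L1]=80
step 8: P0: load  L1  ⟶  SISI  (L1)  txn=BusRd+Flush  M[L1]=17
step 9: P0: load  L1  ⟶  SISI  (L1)  txn=∅  M[L1]=17
step 10: P0: store L0 := 8  ⟶  MIII  (L0)  txn=BusRdX  M[L0]=9
step 11: P1: store L1 := 93  ⟶  IMII  (L1)  txn=BusRdX  M[L1]=17
step 12: P3: store L1 := 92  ⟶  IIIM  (L1)  txn=BusRdX+Flush  M[L1]=93
step 13: P2: store L0 := 68  ⟶  IIMI  (L0)  txn=BusRdX+Flush  M[L0]=8
step 14: P2: load  L1  ⟶  IISS  (L1)  txn=BusRd+Flush  M[L1]=92
step 15: P0: load  L1  ⟶  SISS  (L1)  txn=BusRd  M[L1]=92
step 16: P0: load  L1  ⟶  SISS  (L1)  txn=∅  M[L1]=92

state = S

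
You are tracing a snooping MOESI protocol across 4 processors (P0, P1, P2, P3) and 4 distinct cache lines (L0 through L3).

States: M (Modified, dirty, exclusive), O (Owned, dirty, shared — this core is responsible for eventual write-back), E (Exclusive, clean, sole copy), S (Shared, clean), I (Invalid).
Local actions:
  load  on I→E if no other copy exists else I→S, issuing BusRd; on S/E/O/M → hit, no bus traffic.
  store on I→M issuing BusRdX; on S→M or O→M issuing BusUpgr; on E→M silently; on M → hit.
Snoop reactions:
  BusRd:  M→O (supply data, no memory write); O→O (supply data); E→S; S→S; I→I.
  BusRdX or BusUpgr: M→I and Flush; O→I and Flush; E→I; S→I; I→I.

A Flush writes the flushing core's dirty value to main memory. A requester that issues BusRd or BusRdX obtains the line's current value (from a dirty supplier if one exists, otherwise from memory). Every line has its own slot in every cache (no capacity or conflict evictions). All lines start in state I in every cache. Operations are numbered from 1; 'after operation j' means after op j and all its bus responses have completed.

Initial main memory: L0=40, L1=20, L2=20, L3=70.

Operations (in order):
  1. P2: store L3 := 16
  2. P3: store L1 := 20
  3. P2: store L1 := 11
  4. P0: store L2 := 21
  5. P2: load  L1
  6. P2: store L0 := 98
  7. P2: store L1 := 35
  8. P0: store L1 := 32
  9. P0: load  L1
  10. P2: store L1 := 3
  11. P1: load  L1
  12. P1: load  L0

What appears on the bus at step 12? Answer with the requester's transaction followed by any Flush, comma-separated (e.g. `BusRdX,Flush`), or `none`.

[1] P2: store L3 := 16 | P0:I, P1:I, P2:M(16), P3:I | bus: BusRdX
[2] P3: store L1 := 20 | P0:I, P1:I, P2:I, P3:M(20) | bus: BusRdX
[3] P2: store L1 := 11 | P0:I, P1:I, P2:M(11), P3:I | bus: BusRdX,Flush
[4] P0: store L2 := 21 | P0:M(21), P1:I, P2:I, P3:I | bus: BusRdX
[5] P2: load  L1 | P0:I, P1:I, P2:M(11), P3:I | bus: none
[6] P2: store L0 := 98 | P0:I, P1:I, P2:M(98), P3:I | bus: BusRdX
[7] P2: store L1 := 35 | P0:I, P1:I, P2:M(35), P3:I | bus: none
[8] P0: store L1 := 32 | P0:M(32), P1:I, P2:I, P3:I | bus: BusRdX,Flush
[9] P0: load  L1 | P0:M(32), P1:I, P2:I, P3:I | bus: none
[10] P2: store L1 := 3 | P0:I, P1:I, P2:M(3), P3:I | bus: BusRdX,Flush
[11] P1: load  L1 | P0:I, P1:S(3), P2:O(3), P3:I | bus: BusRd
[12] P1: load  L0 | P0:I, P1:S(98), P2:O(98), P3:I | bus: BusRd

bus = BusRd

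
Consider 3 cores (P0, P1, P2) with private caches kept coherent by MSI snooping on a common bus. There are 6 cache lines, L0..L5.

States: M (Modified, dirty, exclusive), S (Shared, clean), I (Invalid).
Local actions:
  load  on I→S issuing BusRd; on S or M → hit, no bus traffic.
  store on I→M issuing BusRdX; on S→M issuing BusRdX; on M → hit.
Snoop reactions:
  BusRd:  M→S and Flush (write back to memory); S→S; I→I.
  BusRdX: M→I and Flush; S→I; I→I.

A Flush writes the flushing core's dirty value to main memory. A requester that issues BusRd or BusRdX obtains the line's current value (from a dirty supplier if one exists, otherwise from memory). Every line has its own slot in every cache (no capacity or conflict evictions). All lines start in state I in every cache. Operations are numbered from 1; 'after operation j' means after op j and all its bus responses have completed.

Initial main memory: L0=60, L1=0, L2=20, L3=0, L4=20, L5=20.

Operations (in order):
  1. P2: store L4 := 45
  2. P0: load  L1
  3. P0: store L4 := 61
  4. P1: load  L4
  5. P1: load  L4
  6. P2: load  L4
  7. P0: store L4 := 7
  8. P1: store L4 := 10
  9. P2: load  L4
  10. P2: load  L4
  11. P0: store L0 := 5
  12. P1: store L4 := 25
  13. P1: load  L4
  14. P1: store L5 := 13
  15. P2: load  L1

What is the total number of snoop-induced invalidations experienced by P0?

  op1 P2: store L4 := 45 → I/I/M on L4; bus BusRdX; mem=20
  op2 P0: load  L1 → S/I/I on L1; bus BusRd; mem=0
  op3 P0: store L4 := 61 → M/I/I on L4; bus BusRdX Flush; mem=45
  op4 P1: load  L4 → S/S/I on L4; bus BusRd Flush; mem=61
  op5 P1: load  L4 → S/S/I on L4; bus (none); mem=61
  op6 P2: load  L4 → S/S/S on L4; bus BusRd; mem=61
  op7 P0: store L4 := 7 → M/I/I on L4; bus BusRdX; mem=61
  op8 P1: store L4 := 10 → I/M/I on L4; bus BusRdX Flush; mem=7
  op9 P2: load  L4 → I/S/S on L4; bus BusRd Flush; mem=10
  op10 P2: load  L4 → I/S/S on L4; bus (none); mem=10
  op11 P0: store L0 := 5 → M/I/I on L0; bus BusRdX; mem=60
  op12 P1: store L4 := 25 → I/M/I on L4; bus BusRdX; mem=10
  op13 P1: load  L4 → I/M/I on L4; bus (none); mem=10
  op14 P1: store L5 := 13 → I/M/I on L5; bus BusRdX; mem=20
  op15 P2: load  L1 → S/I/S on L1; bus BusRd; mem=0

invalidations = 1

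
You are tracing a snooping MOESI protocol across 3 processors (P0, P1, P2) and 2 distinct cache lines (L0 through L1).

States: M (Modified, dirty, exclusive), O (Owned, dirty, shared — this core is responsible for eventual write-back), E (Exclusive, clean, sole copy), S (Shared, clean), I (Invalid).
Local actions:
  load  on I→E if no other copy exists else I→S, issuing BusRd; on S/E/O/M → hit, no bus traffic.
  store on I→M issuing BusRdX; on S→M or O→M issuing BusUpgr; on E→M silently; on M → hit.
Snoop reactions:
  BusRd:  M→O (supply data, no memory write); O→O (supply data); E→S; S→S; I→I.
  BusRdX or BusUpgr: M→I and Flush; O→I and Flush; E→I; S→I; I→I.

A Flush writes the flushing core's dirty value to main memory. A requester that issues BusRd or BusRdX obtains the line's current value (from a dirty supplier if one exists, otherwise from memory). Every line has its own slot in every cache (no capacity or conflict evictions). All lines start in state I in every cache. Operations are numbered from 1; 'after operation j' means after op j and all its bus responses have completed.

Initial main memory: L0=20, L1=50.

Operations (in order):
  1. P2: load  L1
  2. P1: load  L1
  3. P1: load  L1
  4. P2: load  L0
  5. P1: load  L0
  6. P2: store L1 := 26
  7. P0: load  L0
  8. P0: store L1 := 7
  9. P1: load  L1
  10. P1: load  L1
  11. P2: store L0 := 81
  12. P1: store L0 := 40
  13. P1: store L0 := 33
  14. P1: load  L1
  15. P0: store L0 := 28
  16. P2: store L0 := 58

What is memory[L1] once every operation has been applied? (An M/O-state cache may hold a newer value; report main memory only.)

  op1 P2: load  L1 → I/I/E on L1; bus BusRd; mem=50
  op2 P1: load  L1 → I/S/S on L1; bus BusRd; mem=50
  op3 P1: load  L1 → I/S/S on L1; bus (none); mem=50
  op4 P2: load  L0 → I/I/E on L0; bus BusRd; mem=20
  op5 P1: load  L0 → I/S/S on L0; bus BusRd; mem=20
  op6 P2: store L1 := 26 → I/I/M on L1; bus BusUpgr; mem=50
  op7 P0: load  L0 → S/S/S on L0; bus BusRd; mem=20
  op8 P0: store L1 := 7 → M/I/I on L1; bus BusRdX Flush; mem=26
  op9 P1: load  L1 → O/S/I on L1; bus BusRd; mem=26
  op10 P1: load  L1 → O/S/I on L1; bus (none); mem=26
  op11 P2: store L0 := 81 → I/I/M on L0; bus BusUpgr; mem=20
  op12 P1: store L0 := 40 → I/M/I on L0; bus BusRdX Flush; mem=81
  op13 P1: store L0 := 33 → I/M/I on L0; bus (none); mem=81
  op14 P1: load  L1 → O/S/I on L1; bus (none); mem=26
  op15 P0: store L0 := 28 → M/I/I on L0; bus BusRdX Flush; mem=33
  op16 P2: store L0 := 58 → I/I/M on L0; bus BusRdX Flush; mem=28

memory[L1] = 26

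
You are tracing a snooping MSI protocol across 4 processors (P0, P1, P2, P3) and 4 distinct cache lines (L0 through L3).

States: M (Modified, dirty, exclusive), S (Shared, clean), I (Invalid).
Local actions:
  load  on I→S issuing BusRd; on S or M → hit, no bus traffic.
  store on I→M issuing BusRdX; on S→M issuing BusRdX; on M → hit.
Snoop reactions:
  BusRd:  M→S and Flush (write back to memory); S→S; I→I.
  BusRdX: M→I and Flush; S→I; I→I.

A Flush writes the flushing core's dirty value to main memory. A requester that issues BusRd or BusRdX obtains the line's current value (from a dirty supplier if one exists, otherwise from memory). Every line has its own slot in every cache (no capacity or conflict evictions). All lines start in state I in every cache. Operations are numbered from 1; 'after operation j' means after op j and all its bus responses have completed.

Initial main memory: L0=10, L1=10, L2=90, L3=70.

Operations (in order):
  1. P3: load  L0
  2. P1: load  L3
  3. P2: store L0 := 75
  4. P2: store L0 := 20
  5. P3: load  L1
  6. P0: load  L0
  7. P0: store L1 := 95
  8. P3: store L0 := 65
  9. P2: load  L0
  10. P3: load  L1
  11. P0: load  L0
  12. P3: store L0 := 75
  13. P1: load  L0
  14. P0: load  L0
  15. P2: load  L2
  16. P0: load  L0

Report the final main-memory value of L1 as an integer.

1. P3: load  L0  bus=[BusRd]  L0: P0=I P1=I P2=I P3=S  mem[L0]=10
2. P1: load  L3  bus=[BusRd]  L3: P0=I P1=S P2=I P3=I  mem[L3]=70
3. P2: store L0 := 75  bus=[BusRdX]  L0: P0=I P1=I P2=M P3=I  mem[L0]=10
4. P2: store L0 := 20  bus=[-]  L0: P0=I P1=I P2=M P3=I  mem[L0]=10
5. P3: load  L1  bus=[BusRd]  L1: P0=I P1=I P2=I P3=S  mem[L1]=10
6. P0: load  L0  bus=[BusRd,Flush]  L0: P0=S P1=I P2=S P3=I  mem[L0]=20
7. P0: store L1 := 95  bus=[BusRdX]  L1: P0=M P1=I P2=I P3=I  mem[L1]=10
8. P3: store L0 := 65  bus=[BusRdX]  L0: P0=I P1=I P2=I P3=M  mem[L0]=20
9. P2: load  L0  bus=[BusRd,Flush]  L0: P0=I P1=I P2=S P3=S  mem[L0]=65
10. P3: load  L1  bus=[BusRd,Flush]  L1: P0=S P1=I P2=I P3=S  mem[L1]=95
11. P0: load  L0  bus=[BusRd]  L0: P0=S P1=I P2=S P3=S  mem[L0]=65
12. P3: store L0 := 75  bus=[BusRdX]  L0: P0=I P1=I P2=I P3=M  mem[L0]=65
13. P1: load  L0  bus=[BusRd,Flush]  L0: P0=I P1=S P2=I P3=S  mem[L0]=75
14. P0: load  L0  bus=[BusRd]  L0: P0=S P1=S P2=I P3=S  mem[L0]=75
15. P2: load  L2  bus=[BusRd]  L2: P0=I P1=I P2=S P3=I  mem[L2]=90
16. P0: load  L0  bus=[-]  L0: P0=S P1=S P2=I P3=S  mem[L0]=75

memory[L1] = 95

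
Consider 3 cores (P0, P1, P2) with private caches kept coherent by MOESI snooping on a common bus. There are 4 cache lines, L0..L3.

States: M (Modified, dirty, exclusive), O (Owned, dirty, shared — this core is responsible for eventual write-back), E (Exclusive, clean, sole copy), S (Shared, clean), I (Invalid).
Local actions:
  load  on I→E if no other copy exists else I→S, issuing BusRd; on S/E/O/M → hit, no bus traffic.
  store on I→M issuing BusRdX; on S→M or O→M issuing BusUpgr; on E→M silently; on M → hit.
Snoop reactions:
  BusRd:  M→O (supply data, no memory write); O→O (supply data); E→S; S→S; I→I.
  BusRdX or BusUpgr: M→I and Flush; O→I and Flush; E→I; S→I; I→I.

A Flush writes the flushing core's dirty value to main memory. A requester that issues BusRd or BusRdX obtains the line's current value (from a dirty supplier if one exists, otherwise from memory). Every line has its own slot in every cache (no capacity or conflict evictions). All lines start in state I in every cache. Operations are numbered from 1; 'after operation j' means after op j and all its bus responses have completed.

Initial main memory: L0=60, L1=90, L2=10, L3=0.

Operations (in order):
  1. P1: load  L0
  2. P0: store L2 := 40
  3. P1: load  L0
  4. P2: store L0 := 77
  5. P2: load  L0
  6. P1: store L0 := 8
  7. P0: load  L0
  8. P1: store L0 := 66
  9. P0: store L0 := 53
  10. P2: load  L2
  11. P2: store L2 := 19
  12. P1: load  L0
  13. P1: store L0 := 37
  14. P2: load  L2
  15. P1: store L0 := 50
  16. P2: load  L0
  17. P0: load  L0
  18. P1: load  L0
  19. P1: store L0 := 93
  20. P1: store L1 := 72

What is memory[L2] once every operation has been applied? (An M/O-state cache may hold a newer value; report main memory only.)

memory[L2] = 40

step 1: P1: load  L0  ⟶  IEI  (L0)  txn=BusRd  M[L0]=60
step 2: P0: store L2 := 40  ⟶  MII  (L2)  txn=BusRdX  M[L2]=10
step 3: P1: load  L0  ⟶  IEI  (L0)  txn=∅  M[L0]=60
step 4: P2: store L0 := 77  ⟶  IIM  (L0)  txn=BusRdX  M[L0]=60
step 5: P2: load  L0  ⟶  IIM  (L0)  txn=∅  M[L0]=60
step 6: P1: store L0 := 8  ⟶  IMI  (L0)  txn=BusRdX+Flush  M[L0]=77
step 7: P0: load  L0  ⟶  SOI  (L0)  txn=BusRd  M[L0]=77
step 8: P1: store L0 := 66  ⟶  IMI  (L0)  txn=BusUpgr  M[L0]=77
step 9: P0: store L0 := 53  ⟶  MII  (L0)  txn=BusRdX+Flush  M[L0]=66
step 10: P2: load  L2  ⟶  OIS  (L2)  txn=BusRd  M[L2]=10
step 11: P2: store L2 := 19  ⟶  IIM  (L2)  txn=BusUpgr+Flush  M[L2]=40
step 12: P1: load  L0  ⟶  OSI  (L0)  txn=BusRd  M[L0]=66
step 13: P1: store L0 := 37  ⟶  IMI  (L0)  txn=BusUpgr+Flush  M[L0]=53
step 14: P2: load  L2  ⟶  IIM  (L2)  txn=∅  M[L2]=40
step 15: P1: store L0 := 50  ⟶  IMI  (L0)  txn=∅  M[L0]=53
step 16: P2: load  L0  ⟶  IOS  (L0)  txn=BusRd  M[L0]=53
step 17: P0: load  L0  ⟶  SOS  (L0)  txn=BusRd  M[L0]=53
step 18: P1: load  L0  ⟶  SOS  (L0)  txn=∅  M[L0]=53
step 19: P1: store L0 := 93  ⟶  IMI  (L0)  txn=BusUpgr  M[L0]=53
step 20: P1: store L1 := 72  ⟶  IMI  (L1)  txn=BusRdX  M[L1]=90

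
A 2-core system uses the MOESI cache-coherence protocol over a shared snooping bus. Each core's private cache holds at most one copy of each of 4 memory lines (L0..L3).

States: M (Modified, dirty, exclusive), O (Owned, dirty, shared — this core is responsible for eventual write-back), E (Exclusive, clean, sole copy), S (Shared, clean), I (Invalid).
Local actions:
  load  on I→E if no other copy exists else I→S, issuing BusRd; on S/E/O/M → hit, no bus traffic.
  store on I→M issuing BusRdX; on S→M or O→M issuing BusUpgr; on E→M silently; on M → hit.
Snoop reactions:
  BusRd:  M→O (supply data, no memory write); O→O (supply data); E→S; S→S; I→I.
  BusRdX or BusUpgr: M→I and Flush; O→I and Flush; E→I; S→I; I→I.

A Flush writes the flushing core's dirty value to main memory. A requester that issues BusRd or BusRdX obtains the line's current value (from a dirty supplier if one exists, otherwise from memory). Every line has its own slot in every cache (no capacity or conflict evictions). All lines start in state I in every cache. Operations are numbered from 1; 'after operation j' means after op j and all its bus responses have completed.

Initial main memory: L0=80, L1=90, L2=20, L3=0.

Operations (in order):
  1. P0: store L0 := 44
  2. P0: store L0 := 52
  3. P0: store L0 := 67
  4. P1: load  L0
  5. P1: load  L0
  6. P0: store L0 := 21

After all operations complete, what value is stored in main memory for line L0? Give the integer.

  op1 P0: store L0 := 44 → M/I on L0; bus BusRdX; mem=80
  op2 P0: store L0 := 52 → M/I on L0; bus (none); mem=80
  op3 P0: store L0 := 67 → M/I on L0; bus (none); mem=80
  op4 P1: load  L0 → O/S on L0; bus BusRd; mem=80
  op5 P1: load  L0 → O/S on L0; bus (none); mem=80
  op6 P0: store L0 := 21 → M/I on L0; bus BusUpgr; mem=80

memory[L0] = 80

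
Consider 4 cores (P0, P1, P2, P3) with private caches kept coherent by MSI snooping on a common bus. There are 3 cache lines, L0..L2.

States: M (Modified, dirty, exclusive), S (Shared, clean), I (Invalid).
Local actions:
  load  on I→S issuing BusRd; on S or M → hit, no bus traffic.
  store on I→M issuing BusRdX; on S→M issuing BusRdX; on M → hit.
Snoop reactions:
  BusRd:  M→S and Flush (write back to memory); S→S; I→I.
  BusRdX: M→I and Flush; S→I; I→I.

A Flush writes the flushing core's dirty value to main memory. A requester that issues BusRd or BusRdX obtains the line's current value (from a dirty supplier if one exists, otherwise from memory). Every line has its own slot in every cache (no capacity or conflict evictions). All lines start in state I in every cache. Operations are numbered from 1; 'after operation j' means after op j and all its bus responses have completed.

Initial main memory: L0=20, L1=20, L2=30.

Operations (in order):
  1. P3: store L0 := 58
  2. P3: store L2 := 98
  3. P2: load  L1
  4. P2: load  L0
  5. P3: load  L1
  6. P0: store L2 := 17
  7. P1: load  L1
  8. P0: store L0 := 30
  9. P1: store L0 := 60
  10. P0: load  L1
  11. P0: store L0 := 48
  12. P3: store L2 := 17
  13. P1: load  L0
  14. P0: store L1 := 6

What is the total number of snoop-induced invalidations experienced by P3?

1. P3: store L0 := 58  bus=[BusRdX]  L0: P0=I P1=I P2=I P3=M  mem[L0]=20
2. P3: store L2 := 98  bus=[BusRdX]  L2: P0=I P1=I P2=I P3=M  mem[L2]=30
3. P2: load  L1  bus=[BusRd]  L1: P0=I P1=I P2=S P3=I  mem[L1]=20
4. P2: load  L0  bus=[BusRd,Flush]  L0: P0=I P1=I P2=S P3=S  mem[L0]=58
5. P3: load  L1  bus=[BusRd]  L1: P0=I P1=I P2=S P3=S  mem[L1]=20
6. P0: store L2 := 17  bus=[BusRdX,Flush]  L2: P0=M P1=I P2=I P3=I  mem[L2]=98
7. P1: load  L1  bus=[BusRd]  L1: P0=I P1=S P2=S P3=S  mem[L1]=20
8. P0: store L0 := 30  bus=[BusRdX]  L0: P0=M P1=I P2=I P3=I  mem[L0]=58
9. P1: store L0 := 60  bus=[BusRdX,Flush]  L0: P0=I P1=M P2=I P3=I  mem[L0]=30
10. P0: load  L1  bus=[BusRd]  L1: P0=S P1=S P2=S P3=S  mem[L1]=20
11. P0: store L0 := 48  bus=[BusRdX,Flush]  L0: P0=M P1=I P2=I P3=I  mem[L0]=60
12. P3: store L2 := 17  bus=[BusRdX,Flush]  L2: P0=I P1=I P2=I P3=M  mem[L2]=17
13. P1: load  L0  bus=[BusRd,Flush]  L0: P0=S P1=S P2=I P3=I  mem[L0]=48
14. P0: store L1 := 6  bus=[BusRdX]  L1: P0=M P1=I P2=I P3=I  mem[L1]=20

invalidations = 3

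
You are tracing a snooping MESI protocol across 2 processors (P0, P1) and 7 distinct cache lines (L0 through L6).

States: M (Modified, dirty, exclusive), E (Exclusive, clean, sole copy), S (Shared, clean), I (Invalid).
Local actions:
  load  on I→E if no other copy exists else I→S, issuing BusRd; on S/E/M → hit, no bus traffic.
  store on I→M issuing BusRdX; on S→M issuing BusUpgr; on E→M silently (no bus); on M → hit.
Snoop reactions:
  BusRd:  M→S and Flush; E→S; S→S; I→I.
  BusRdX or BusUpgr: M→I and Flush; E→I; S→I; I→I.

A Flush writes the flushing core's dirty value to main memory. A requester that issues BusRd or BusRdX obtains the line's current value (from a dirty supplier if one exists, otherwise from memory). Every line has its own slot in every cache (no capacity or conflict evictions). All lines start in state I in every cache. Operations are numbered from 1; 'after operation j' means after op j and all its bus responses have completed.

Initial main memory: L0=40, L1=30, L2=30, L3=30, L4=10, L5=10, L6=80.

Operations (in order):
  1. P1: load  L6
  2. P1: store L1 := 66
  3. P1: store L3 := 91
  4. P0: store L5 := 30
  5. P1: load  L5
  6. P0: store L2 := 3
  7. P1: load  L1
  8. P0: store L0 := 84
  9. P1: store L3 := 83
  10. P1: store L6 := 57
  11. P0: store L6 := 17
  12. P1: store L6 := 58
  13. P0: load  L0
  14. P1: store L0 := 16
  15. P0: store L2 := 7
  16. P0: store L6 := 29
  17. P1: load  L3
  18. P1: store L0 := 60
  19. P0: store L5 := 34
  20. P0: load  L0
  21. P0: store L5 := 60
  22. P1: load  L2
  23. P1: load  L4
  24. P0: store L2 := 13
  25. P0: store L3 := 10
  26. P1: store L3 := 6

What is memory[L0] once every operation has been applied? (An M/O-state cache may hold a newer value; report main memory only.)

memory[L0] = 60

step 1: P1: load  L6  ⟶  IE  (L6)  txn=BusRd  M[L6]=80
step 2: P1: store L1 := 66  ⟶  IM  (L1)  txn=BusRdX  M[L1]=30
step 3: P1: store L3 := 91  ⟶  IM  (L3)  txn=BusRdX  M[L3]=30
step 4: P0: store L5 := 30  ⟶  MI  (L5)  txn=BusRdX  M[L5]=10
step 5: P1: load  L5  ⟶  SS  (L5)  txn=BusRd+Flush  M[L5]=30
step 6: P0: store L2 := 3  ⟶  MI  (L2)  txn=BusRdX  M[L2]=30
step 7: P1: load  L1  ⟶  IM  (L1)  txn=∅  M[L1]=30
step 8: P0: store L0 := 84  ⟶  MI  (L0)  txn=BusRdX  M[L0]=40
step 9: P1: store L3 := 83  ⟶  IM  (L3)  txn=∅  M[L3]=30
step 10: P1: store L6 := 57  ⟶  IM  (L6)  txn=∅  M[L6]=80
step 11: P0: store L6 := 17  ⟶  MI  (L6)  txn=BusRdX+Flush  M[L6]=57
step 12: P1: store L6 := 58  ⟶  IM  (L6)  txn=BusRdX+Flush  M[L6]=17
step 13: P0: load  L0  ⟶  MI  (L0)  txn=∅  M[L0]=40
step 14: P1: store L0 := 16  ⟶  IM  (L0)  txn=BusRdX+Flush  M[L0]=84
step 15: P0: store L2 := 7  ⟶  MI  (L2)  txn=∅  M[L2]=30
step 16: P0: store L6 := 29  ⟶  MI  (L6)  txn=BusRdX+Flush  M[L6]=58
step 17: P1: load  L3  ⟶  IM  (L3)  txn=∅  M[L3]=30
step 18: P1: store L0 := 60  ⟶  IM  (L0)  txn=∅  M[L0]=84
step 19: P0: store L5 := 34  ⟶  MI  (L5)  txn=BusUpgr  M[L5]=30
step 20: P0: load  L0  ⟶  SS  (L0)  txn=BusRd+Flush  M[L0]=60
step 21: P0: store L5 := 60  ⟶  MI  (L5)  txn=∅  M[L5]=30
step 22: P1: load  L2  ⟶  SS  (L2)  txn=BusRd+Flush  M[L2]=7
step 23: P1: load  L4  ⟶  IE  (L4)  txn=BusRd  M[L4]=10
step 24: P0: store L2 := 13  ⟶  MI  (L2)  txn=BusUpgr  M[L2]=7
step 25: P0: store L3 := 10  ⟶  MI  (L3)  txn=BusRdX+Flush  M[L3]=83
step 26: P1: store L3 := 6  ⟶  IM  (L3)  txn=BusRdX+Flush  M[L3]=10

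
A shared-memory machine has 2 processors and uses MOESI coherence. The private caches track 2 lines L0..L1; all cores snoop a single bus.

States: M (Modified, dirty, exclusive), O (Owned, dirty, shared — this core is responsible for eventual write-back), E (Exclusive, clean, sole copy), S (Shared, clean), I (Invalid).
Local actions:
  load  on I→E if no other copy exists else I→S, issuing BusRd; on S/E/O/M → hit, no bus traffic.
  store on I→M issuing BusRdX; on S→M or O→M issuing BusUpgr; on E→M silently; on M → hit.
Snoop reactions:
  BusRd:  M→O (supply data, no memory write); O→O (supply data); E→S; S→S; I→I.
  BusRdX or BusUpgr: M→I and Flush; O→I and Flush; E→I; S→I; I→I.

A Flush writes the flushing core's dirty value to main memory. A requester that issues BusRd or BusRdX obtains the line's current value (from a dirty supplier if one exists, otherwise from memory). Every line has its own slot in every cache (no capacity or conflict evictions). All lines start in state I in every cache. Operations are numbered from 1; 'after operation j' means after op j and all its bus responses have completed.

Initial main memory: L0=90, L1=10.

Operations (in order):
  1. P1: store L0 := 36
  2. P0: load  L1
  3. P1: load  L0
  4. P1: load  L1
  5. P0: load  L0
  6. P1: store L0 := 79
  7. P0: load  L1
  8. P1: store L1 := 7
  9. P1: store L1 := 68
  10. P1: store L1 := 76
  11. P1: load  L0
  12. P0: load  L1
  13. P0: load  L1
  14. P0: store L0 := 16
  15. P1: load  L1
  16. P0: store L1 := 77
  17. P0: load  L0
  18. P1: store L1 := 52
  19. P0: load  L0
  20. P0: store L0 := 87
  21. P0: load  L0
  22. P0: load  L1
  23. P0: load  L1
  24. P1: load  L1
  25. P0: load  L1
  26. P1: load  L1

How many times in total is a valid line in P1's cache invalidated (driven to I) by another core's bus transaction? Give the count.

  op1 P1: store L0 := 36 → I/M on L0; bus BusRdX; mem=90
  op2 P0: load  L1 → E/I on L1; bus BusRd; mem=10
  op3 P1: load  L0 → I/M on L0; bus (none); mem=90
  op4 P1: load  L1 → S/S on L1; bus BusRd; mem=10
  op5 P0: load  L0 → S/O on L0; bus BusRd; mem=90
  op6 P1: store L0 := 79 → I/M on L0; bus BusUpgr; mem=90
  op7 P0: load  L1 → S/S on L1; bus (none); mem=10
  op8 P1: store L1 := 7 → I/M on L1; bus BusUpgr; mem=10
  op9 P1: store L1 := 68 → I/M on L1; bus (none); mem=10
  op10 P1: store L1 := 76 → I/M on L1; bus (none); mem=10
  op11 P1: load  L0 → I/M on L0; bus (none); mem=90
  op12 P0: load  L1 → S/O on L1; bus BusRd; mem=10
  op13 P0: load  L1 → S/O on L1; bus (none); mem=10
  op14 P0: store L0 := 16 → M/I on L0; bus BusRdX Flush; mem=79
  op15 P1: load  L1 → S/O on L1; bus (none); mem=10
  op16 P0: store L1 := 77 → M/I on L1; bus BusUpgr Flush; mem=76
  op17 P0: load  L0 → M/I on L0; bus (none); mem=79
  op18 P1: store L1 := 52 → I/M on L1; bus BusRdX Flush; mem=77
  op19 P0: load  L0 → M/I on L0; bus (none); mem=79
  op20 P0: store L0 := 87 → M/I on L0; bus (none); mem=79
  op21 P0: load  L0 → M/I on L0; bus (none); mem=79
  op22 P0: load  L1 → S/O on L1; bus BusRd; mem=77
  op23 P0: load  L1 → S/O on L1; bus (none); mem=77
  op24 P1: load  L1 → S/O on L1; bus (none); mem=77
  op25 P0: load  L1 → S/O on L1; bus (none); mem=77
  op26 P1: load  L1 → S/O on L1; bus (none); mem=77

invalidations = 2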